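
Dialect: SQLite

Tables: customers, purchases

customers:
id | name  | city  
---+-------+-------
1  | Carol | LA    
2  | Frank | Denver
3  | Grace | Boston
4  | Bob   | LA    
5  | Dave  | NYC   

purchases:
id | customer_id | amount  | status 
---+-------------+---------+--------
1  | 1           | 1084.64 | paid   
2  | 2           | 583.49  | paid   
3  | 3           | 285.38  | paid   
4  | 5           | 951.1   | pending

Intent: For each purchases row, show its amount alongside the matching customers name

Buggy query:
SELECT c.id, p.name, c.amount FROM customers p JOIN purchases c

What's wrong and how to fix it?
Bug: JOIN with no ON clause produces a cartesian product; every purchases row pairs with every customers row

Fix: Add ON c.customer_id = p.id to the JOIN

Corrected query:
SELECT c.id, p.name, c.amount FROM customers p JOIN purchases c ON c.customer_id = p.id

Result:
id | name  | amount 
---+-------+--------
1  | Carol | 1084.64
2  | Frank | 583.49 
3  | Grace | 285.38 
4  | Dave  | 951.1  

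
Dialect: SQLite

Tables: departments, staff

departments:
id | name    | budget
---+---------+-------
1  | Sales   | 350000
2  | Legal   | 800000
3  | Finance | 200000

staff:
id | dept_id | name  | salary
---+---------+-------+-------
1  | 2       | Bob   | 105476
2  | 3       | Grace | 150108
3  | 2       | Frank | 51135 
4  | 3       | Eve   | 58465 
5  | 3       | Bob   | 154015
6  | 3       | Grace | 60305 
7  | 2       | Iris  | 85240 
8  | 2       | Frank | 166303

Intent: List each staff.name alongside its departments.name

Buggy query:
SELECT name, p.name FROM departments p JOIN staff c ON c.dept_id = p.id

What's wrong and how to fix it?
Bug: 'name' exists in both joined tables, so the database can't tell which one is meant

Fix: Qualify the column with its table alias (c.name)

Corrected query:
SELECT c.name, p.name FROM departments p JOIN staff c ON c.dept_id = p.id

Result:
name  | name   
------+--------
Bob   | Legal  
Grace | Finance
Frank | Legal  
Eve   | Finance
Bob   | Finance
Grace | Finance
Iris  | Legal  
Frank | Legal  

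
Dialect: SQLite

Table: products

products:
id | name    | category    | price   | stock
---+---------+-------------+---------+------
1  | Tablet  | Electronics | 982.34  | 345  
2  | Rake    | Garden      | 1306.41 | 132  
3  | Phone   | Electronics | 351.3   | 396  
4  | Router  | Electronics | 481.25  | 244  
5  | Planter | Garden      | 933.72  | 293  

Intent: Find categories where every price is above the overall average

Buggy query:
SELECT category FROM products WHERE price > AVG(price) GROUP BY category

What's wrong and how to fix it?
Bug: AVG() is an aggregate; it can't sit directly in WHERE

Fix: Use a subquery for AVG and a HAVING MIN(...) filter so the condition holds for every row in the group

Corrected query:
SELECT category FROM products GROUP BY category HAVING MIN(price) > (SELECT AVG(price) FROM products)

Result:
category
--------
Garden  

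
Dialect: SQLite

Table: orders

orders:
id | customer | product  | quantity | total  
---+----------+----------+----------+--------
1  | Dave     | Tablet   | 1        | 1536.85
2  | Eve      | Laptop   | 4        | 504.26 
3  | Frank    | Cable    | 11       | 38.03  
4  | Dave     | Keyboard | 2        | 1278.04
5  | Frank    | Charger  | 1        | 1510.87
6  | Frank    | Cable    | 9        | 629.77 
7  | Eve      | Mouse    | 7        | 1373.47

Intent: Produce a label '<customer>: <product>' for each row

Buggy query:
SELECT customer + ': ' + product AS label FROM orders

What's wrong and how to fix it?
Bug: '+' is numeric addition; on text columns SQLite converts them to 0 instead of concatenating

Fix: Use the || operator for string concatenation

Corrected query:
SELECT customer || ': ' || product AS label FROM orders

Result:
label         
--------------
Dave: Tablet  
Eve: Laptop   
Frank: Cable  
Dave: Keyboard
Frank: Charger
Frank: Cable  
Eve: Mouse    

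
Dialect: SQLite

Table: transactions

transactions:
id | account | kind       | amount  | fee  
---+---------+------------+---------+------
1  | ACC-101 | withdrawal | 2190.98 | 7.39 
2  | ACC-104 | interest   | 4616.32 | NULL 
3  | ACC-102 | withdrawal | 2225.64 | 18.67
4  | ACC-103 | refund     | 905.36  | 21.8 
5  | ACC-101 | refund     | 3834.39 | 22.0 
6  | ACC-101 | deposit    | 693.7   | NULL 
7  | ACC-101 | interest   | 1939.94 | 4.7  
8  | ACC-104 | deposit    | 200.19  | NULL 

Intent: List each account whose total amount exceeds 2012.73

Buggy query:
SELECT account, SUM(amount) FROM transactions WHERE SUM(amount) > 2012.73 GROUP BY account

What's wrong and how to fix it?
Bug: Aggregate functions cannot appear in a WHERE clause

Fix: Move the aggregate condition to a HAVING clause

Corrected query:
SELECT account, SUM(amount) FROM transactions GROUP BY account HAVING SUM(amount) > 2012.73

Result:
account | SUM(amount)
--------+------------
ACC-101 | 8659.01    
ACC-102 | 2225.64    
ACC-104 | 4816.51    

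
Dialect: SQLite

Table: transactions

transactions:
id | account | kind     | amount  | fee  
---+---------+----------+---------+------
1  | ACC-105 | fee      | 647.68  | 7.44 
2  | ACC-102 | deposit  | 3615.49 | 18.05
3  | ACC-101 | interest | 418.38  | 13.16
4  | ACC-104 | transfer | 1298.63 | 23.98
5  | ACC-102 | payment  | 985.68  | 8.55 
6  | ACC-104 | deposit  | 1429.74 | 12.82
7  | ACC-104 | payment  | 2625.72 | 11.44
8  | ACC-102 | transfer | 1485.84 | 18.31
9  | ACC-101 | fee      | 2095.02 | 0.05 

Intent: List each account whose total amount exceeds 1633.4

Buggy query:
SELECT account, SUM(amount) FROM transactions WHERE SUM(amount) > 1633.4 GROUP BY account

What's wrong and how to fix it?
Bug: Aggregate functions cannot appear in a WHERE clause

Fix: Move the aggregate condition to a HAVING clause

Corrected query:
SELECT account, SUM(amount) FROM transactions GROUP BY account HAVING SUM(amount) > 1633.4

Result:
account | SUM(amount)
--------+------------
ACC-101 | 2513.4     
ACC-102 | 6087.01    
ACC-104 | 5354.09    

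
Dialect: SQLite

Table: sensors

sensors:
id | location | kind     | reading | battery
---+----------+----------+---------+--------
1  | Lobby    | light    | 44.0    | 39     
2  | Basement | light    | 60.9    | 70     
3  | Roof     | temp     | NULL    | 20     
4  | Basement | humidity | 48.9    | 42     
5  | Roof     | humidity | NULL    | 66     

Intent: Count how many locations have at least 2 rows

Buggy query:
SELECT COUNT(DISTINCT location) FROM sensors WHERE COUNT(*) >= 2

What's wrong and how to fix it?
Bug: WHERE filters individual rows, not groups, so a group-level COUNT is invalid there

Fix: Group first with HAVING COUNT(*) >= 2, then COUNT the resulting groups

Corrected query:
SELECT COUNT(*) FROM (SELECT location FROM sensors GROUP BY location HAVING COUNT(*) >= 2)

Result:
COUNT(*)
--------
2       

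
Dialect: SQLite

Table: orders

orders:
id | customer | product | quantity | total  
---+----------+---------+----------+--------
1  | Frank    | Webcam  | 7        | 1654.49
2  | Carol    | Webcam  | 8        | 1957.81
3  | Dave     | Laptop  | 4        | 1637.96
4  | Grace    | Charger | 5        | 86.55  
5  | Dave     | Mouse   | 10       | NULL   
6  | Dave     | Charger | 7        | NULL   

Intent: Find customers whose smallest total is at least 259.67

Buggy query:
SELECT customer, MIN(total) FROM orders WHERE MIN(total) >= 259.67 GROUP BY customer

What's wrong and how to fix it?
Bug: MIN() in WHERE is a misuse of aggregate

Fix: Replace WHERE with HAVING after the GROUP BY

Corrected query:
SELECT customer, MIN(total) FROM orders GROUP BY customer HAVING MIN(total) >= 259.67

Result:
customer | MIN(total)
---------+-----------
Carol    | 1957.81   
Dave     | 1637.96   
Frank    | 1654.49   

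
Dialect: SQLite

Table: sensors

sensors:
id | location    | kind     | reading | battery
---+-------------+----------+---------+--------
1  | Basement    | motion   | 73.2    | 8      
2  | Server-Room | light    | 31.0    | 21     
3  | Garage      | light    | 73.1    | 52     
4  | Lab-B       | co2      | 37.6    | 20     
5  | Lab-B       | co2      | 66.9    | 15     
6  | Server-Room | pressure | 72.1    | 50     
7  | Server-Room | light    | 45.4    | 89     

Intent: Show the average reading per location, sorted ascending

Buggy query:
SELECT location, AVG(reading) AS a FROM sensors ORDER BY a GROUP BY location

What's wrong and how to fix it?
Bug: ORDER BY appears before GROUP BY; SQL clause order requires GROUP BY first

Fix: Reorder: SELECT … FROM … GROUP BY … ORDER BY …

Corrected query:
SELECT location, AVG(reading) AS a FROM sensors GROUP BY location ORDER BY a

Result:
location    | a    
------------+------
Server-Room | 49.5 
Lab-B       | 52.25
Garage      | 73.1 
Basement    | 73.2 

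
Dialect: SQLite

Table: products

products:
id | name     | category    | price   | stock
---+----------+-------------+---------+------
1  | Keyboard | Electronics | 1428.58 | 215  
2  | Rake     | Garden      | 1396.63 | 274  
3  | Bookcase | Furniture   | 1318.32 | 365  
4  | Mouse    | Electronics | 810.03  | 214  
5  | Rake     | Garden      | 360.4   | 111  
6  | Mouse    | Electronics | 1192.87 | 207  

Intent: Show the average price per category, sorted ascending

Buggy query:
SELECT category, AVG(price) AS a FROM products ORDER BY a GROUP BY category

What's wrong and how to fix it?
Bug: ORDER BY appears before GROUP BY; SQL clause order requires GROUP BY first

Fix: Move ORDER BY to the end, after GROUP BY

Corrected query:
SELECT category, AVG(price) AS a FROM products GROUP BY category ORDER BY a

Result:
category    | a          
------------+------------
Garden      | 878.515    
Electronics | 1143.826667
Furniture   | 1318.32    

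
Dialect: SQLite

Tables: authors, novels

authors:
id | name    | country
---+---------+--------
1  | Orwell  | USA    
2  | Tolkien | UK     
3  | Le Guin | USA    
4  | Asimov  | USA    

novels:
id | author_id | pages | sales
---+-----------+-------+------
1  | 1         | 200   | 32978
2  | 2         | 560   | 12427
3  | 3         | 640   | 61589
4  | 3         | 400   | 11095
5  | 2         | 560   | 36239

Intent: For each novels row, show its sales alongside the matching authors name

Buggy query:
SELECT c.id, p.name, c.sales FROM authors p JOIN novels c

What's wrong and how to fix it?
Bug: JOIN with no ON clause produces a cartesian product; every novels row pairs with every authors row

Fix: Specify the join condition linking the foreign key to the parent id

Corrected query:
SELECT c.id, p.name, c.sales FROM authors p JOIN novels c ON c.author_id = p.id

Result:
id | name    | sales
---+---------+------
1  | Orwell  | 32978
2  | Tolkien | 12427
3  | Le Guin | 61589
4  | Le Guin | 11095
5  | Tolkien | 36239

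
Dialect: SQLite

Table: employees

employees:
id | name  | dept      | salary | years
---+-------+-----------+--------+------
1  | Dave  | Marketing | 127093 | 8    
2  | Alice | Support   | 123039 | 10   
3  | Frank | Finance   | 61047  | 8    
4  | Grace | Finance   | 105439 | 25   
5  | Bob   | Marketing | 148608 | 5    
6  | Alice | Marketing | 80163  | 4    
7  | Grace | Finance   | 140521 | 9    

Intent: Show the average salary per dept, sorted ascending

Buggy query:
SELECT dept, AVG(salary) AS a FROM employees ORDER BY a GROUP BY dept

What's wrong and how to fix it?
Bug: GROUP BY must precede ORDER BY

Fix: Move ORDER BY to the end, after GROUP BY

Corrected query:
SELECT dept, AVG(salary) AS a FROM employees GROUP BY dept ORDER BY a

Result:
dept      | a            
----------+--------------
Finance   | 102335.666667
Marketing | 118621.333333
Support   | 123039       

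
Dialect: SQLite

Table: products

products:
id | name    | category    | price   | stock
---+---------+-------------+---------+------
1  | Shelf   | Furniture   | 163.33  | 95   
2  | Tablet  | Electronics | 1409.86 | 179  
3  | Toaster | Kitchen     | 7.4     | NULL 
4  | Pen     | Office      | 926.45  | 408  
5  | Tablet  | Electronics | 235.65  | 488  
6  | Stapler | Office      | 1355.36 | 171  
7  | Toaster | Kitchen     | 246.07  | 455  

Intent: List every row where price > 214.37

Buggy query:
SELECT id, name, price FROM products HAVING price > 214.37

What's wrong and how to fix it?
Bug: This is a non-aggregate query (no GROUP BY, no aggregates), so in SQLite the HAVING clause is invalid here; a row-level condition belongs in WHERE

Fix: Replace HAVING with WHERE since the condition applies to individual rows

Corrected query:
SELECT id, name, price FROM products WHERE price > 214.37

Result:
id | name    | price  
---+---------+--------
2  | Tablet  | 1409.86
4  | Pen     | 926.45 
5  | Tablet  | 235.65 
6  | Stapler | 1355.36
7  | Toaster | 246.07 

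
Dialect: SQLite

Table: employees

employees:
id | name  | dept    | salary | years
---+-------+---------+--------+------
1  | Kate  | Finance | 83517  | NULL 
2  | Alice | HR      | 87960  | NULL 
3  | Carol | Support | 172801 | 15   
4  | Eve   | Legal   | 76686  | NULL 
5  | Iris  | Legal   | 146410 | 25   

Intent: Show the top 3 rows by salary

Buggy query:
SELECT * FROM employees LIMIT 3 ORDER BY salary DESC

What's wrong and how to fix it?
Bug: LIMIT must come after ORDER BY

Fix: Sort with ORDER BY, then apply LIMIT

Corrected query:
SELECT * FROM employees ORDER BY salary DESC LIMIT 3

Result:
id | name  | dept    | salary | years
---+-------+---------+--------+------
3  | Carol | Support | 172801 | 15   
5  | Iris  | Legal   | 146410 | 25   
2  | Alice | HR      | 87960  | NULL 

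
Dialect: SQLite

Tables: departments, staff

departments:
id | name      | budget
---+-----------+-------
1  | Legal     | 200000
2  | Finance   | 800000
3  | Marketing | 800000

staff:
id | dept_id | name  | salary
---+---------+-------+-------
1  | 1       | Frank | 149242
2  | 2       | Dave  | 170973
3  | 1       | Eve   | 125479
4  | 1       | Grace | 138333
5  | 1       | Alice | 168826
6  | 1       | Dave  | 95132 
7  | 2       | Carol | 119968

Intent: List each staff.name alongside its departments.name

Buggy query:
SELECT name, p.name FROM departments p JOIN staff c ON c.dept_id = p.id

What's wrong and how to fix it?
Bug: Both tables have a 'name' column; the unqualified reference is ambiguous

Fix: Prefix ambiguous columns with the table alias

Corrected query:
SELECT c.name, p.name FROM departments p JOIN staff c ON c.dept_id = p.id

Result:
name  | name   
------+--------
Frank | Legal  
Dave  | Finance
Eve   | Legal  
Grace | Legal  
Alice | Legal  
Dave  | Legal  
Carol | Finance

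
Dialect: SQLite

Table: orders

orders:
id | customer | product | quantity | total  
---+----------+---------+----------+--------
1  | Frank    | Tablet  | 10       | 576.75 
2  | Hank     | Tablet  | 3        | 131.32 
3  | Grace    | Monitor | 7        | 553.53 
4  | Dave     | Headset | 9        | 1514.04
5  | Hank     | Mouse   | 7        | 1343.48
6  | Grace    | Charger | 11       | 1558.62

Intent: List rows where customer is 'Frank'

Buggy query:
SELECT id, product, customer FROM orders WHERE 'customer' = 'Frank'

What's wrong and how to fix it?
Bug: 'customer' in single quotes is a string literal, not the column; the comparison is literal-vs-literal and never true

Fix: Remove the quotes around the column name (or use double quotes for an identifier)

Corrected query:
SELECT id, product, customer FROM orders WHERE customer = 'Frank'

Result:
id | product | customer
---+---------+---------
1  | Tablet  | Frank   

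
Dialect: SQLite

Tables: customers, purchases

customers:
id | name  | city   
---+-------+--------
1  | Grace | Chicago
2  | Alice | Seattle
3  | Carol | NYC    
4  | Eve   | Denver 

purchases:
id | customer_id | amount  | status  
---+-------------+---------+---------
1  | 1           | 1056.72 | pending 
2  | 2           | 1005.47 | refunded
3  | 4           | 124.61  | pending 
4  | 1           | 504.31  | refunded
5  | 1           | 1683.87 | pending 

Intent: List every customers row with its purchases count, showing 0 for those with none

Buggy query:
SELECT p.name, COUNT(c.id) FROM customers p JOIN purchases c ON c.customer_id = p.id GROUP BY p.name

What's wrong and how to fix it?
Bug: An inner join excludes parents with zero children

Fix: Use LEFT JOIN so parents without children still appear (COUNT(c.id) gives 0)

Corrected query:
SELECT p.name, COUNT(c.id) FROM customers p LEFT JOIN purchases c ON c.customer_id = p.id GROUP BY p.name

Result:
name  | COUNT(c.id)
------+------------
Alice | 1          
Carol | 0          
Eve   | 1          
Grace | 3          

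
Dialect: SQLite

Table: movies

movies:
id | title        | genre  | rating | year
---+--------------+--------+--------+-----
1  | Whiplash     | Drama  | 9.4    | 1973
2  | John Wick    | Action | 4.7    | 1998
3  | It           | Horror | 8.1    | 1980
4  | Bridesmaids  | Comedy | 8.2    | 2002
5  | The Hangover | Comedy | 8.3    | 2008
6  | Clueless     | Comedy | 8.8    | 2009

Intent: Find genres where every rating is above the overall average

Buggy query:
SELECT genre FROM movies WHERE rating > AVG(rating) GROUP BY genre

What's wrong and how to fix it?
Bug: AVG() is an aggregate; it can't sit directly in WHERE

Fix: Use a subquery for AVG and a HAVING MIN(...) filter so the condition holds for every row in the group

Corrected query:
SELECT genre FROM movies GROUP BY genre HAVING MIN(rating) > (SELECT AVG(rating) FROM movies)

Result:
genre 
------
Comedy
Drama 
Horror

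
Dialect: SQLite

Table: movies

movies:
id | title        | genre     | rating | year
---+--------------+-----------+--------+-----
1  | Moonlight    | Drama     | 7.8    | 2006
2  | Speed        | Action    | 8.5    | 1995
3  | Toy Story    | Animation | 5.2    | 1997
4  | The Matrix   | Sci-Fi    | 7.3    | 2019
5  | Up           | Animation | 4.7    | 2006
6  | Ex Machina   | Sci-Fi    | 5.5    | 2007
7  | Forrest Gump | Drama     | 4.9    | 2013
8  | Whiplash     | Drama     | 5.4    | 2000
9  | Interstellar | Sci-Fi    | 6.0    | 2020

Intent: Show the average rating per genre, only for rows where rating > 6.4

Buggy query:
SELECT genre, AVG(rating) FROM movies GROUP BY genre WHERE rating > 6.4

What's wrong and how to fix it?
Bug: WHERE cannot follow GROUP BY

Fix: Move the WHERE clause before GROUP BY

Corrected query:
SELECT genre, AVG(rating) FROM movies WHERE rating > 6.4 GROUP BY genre

Result:
genre  | AVG(rating)
-------+------------
Action | 8.5        
Drama  | 7.8        
Sci-Fi | 7.3        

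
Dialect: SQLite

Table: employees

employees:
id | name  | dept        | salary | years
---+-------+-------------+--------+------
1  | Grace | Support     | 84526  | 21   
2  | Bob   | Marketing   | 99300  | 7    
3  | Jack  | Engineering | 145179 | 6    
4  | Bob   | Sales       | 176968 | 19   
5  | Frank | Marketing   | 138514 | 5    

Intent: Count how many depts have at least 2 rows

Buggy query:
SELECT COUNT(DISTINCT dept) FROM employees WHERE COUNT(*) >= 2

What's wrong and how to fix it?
Bug: COUNT(*) cannot appear in WHERE; the per-group count doesn't exist yet

Fix: Group first with HAVING COUNT(*) >= 2, then COUNT the resulting groups

Corrected query:
SELECT COUNT(*) FROM (SELECT dept FROM employees GROUP BY dept HAVING COUNT(*) >= 2)

Result:
COUNT(*)
--------
1       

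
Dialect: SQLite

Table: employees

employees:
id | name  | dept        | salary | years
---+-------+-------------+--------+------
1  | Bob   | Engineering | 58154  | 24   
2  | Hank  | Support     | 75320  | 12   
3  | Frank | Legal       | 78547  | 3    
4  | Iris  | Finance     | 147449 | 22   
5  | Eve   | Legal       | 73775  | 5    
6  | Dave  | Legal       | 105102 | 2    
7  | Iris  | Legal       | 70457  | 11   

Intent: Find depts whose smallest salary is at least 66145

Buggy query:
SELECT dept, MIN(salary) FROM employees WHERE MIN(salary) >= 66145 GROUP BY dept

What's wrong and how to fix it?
Bug: Aggregates like MIN are computed per group after WHERE runs

Fix: Use HAVING for the per-group MIN condition

Corrected query:
SELECT dept, MIN(salary) FROM employees GROUP BY dept HAVING MIN(salary) >= 66145

Result:
dept    | MIN(salary)
--------+------------
Finance | 147449     
Legal   | 70457      
Support | 75320      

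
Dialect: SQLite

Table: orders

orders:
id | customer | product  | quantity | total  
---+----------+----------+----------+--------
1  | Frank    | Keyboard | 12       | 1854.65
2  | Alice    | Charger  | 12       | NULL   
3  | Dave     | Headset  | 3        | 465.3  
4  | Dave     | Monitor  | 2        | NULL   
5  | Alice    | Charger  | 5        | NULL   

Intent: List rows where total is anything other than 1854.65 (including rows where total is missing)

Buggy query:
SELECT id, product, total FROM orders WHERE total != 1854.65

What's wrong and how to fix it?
Bug: Inequality against NULL is unknown, not true; rows with NULL are dropped

Fix: Add an explicit OR total IS NULL to include the missing-value rows

Corrected query:
SELECT id, product, total FROM orders WHERE total != 1854.65 OR total IS NULL

Result:
id | product | total
---+---------+------
2  | Charger | NULL 
3  | Headset | 465.3
4  | Monitor | NULL 
5  | Charger | NULL 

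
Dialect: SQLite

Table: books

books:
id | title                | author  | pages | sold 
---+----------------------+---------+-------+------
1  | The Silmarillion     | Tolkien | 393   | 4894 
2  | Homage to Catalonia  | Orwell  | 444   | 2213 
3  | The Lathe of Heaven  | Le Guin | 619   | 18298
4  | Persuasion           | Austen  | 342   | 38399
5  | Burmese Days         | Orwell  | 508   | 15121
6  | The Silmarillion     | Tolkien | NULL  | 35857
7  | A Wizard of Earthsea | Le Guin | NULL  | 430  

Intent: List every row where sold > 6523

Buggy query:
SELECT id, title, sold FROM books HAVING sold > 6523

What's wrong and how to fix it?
Bug: This is a non-aggregate query (no GROUP BY, no aggregates), so in SQLite the HAVING clause is invalid here; a row-level condition belongs in WHERE

Fix: Replace HAVING with WHERE since the condition applies to individual rows

Corrected query:
SELECT id, title, sold FROM books WHERE sold > 6523

Result:
id | title               | sold 
---+---------------------+------
3  | The Lathe of Heaven | 18298
4  | Persuasion          | 38399
5  | Burmese Days        | 15121
6  | The Silmarillion    | 35857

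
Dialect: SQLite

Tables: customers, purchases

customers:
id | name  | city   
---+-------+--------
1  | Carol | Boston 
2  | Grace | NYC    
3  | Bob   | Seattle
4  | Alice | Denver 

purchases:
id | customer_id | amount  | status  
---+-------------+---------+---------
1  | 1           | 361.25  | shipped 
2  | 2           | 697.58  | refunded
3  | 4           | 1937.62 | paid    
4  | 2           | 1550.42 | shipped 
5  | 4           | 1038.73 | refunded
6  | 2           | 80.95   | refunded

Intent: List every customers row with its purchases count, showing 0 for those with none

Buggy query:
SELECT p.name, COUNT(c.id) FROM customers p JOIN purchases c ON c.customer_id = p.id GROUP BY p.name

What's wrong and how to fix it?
Bug: An inner join excludes parents with zero children

Fix: Use LEFT JOIN so parents without children still appear (COUNT(c.id) gives 0)

Corrected query:
SELECT p.name, COUNT(c.id) FROM customers p LEFT JOIN purchases c ON c.customer_id = p.id GROUP BY p.name

Result:
name  | COUNT(c.id)
------+------------
Alice | 2          
Bob   | 0          
Carol | 1          
Grace | 3          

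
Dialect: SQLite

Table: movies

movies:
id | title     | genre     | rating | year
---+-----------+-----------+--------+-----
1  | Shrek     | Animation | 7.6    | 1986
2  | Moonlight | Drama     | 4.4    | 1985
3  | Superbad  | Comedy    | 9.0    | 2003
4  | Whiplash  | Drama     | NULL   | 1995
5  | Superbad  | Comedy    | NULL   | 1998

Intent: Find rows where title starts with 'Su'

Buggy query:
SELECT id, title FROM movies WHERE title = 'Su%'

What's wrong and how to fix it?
Bug: '=' compares the literal string including the % character; pattern matching needs LIKE

Fix: Use LIKE for wildcard pattern matching

Corrected query:
SELECT id, title FROM movies WHERE title LIKE 'Su%'

Result:
id | title   
---+---------
3  | Superbad
5  | Superbad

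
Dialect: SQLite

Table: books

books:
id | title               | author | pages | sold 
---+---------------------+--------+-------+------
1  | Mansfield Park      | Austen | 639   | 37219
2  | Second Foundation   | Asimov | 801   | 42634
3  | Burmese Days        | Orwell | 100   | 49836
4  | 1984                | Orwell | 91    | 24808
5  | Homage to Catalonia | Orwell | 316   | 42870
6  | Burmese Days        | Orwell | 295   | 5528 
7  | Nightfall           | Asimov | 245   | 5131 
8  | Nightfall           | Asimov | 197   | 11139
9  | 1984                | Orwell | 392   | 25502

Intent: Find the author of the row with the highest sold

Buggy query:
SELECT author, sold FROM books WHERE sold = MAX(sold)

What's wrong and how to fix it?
Bug: MAX(sold) is an aggregate and cannot be used directly in WHERE

Fix: Use a subquery: WHERE sold = (SELECT MAX(sold) FROM books)

Corrected query:
SELECT author, sold FROM books WHERE sold = (SELECT MAX(sold) FROM books)

Result:
author | sold 
-------+------
Orwell | 49836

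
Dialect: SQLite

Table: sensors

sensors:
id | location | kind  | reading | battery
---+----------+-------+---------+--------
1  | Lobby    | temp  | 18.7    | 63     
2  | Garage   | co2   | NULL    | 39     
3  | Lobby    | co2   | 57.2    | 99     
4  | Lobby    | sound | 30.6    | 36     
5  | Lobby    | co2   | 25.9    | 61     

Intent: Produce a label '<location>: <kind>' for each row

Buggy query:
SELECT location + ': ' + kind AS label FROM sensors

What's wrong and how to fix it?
Bug: SQLite uses || for string concatenation; + coerces text to numbers (yielding 0)

Fix: Replace + with || to concatenate text

Corrected query:
SELECT location || ': ' || kind AS label FROM sensors

Result:
label       
------------
Lobby: temp 
Garage: co2 
Lobby: co2  
Lobby: sound
Lobby: co2  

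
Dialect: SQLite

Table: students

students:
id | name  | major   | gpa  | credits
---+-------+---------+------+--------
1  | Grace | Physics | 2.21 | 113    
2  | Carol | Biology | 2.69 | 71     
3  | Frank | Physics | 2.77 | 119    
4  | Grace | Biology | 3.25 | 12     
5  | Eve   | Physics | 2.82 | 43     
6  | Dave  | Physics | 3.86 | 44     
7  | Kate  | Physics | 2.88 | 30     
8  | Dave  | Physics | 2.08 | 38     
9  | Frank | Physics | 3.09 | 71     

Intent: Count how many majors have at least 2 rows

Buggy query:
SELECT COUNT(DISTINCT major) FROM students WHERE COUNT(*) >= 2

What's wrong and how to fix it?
Bug: COUNT(*) cannot appear in WHERE; the per-group count doesn't exist yet

Fix: Group first with HAVING COUNT(*) >= 2, then COUNT the resulting groups

Corrected query:
SELECT COUNT(*) FROM (SELECT major FROM students GROUP BY major HAVING COUNT(*) >= 2)

Result:
COUNT(*)
--------
2       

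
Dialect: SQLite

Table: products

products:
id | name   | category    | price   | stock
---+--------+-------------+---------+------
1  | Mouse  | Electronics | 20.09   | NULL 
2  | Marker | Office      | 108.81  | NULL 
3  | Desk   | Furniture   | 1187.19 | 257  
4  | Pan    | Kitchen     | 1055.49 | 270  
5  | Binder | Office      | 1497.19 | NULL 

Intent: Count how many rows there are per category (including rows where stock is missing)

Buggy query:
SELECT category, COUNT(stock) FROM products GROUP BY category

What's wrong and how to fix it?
Bug: COUNT(stock) skips NULLs, so groups with missing stock are undercounted

Fix: Use COUNT(*) to count all rows regardless of NULL

Corrected query:
SELECT category, COUNT(*) FROM products GROUP BY category

Result:
category    | COUNT(*)
------------+---------
Electronics | 1       
Furniture   | 1       
Kitchen     | 1       
Office      | 2       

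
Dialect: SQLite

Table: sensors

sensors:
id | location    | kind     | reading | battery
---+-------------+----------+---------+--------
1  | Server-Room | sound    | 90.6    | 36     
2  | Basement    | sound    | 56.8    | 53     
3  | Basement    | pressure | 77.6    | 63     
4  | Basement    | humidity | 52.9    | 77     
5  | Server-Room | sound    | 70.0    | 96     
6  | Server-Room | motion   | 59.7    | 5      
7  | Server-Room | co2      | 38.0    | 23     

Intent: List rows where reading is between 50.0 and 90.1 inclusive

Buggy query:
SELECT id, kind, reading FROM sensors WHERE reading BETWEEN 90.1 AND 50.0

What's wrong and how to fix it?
Bug: BETWEEN expects the lower bound first; with 90.1 AND 50.0 the range is empty

Fix: Swap the bounds so the smaller value comes first

Corrected query:
SELECT id, kind, reading FROM sensors WHERE reading BETWEEN 50.0 AND 90.1

Result:
id | kind     | reading
---+----------+--------
2  | sound    | 56.8   
3  | pressure | 77.6   
4  | humidity | 52.9   
5  | sound    | 70     
6  | motion   | 59.7   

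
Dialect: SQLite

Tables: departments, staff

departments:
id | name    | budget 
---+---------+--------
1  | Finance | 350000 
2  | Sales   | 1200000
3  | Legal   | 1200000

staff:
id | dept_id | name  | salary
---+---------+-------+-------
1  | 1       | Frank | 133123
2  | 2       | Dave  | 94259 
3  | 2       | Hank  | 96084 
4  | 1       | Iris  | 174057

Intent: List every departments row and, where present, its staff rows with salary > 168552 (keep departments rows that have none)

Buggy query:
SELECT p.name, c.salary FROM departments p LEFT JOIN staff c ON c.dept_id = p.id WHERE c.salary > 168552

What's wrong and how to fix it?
Bug: Filtering c.salary in WHERE discards the NULL rows produced by LEFT JOIN, turning it into an inner join

Fix: Put 'c.salary > 168552' in the JOIN's ON clause instead of WHERE

Corrected query:
SELECT p.name, c.salary FROM departments p LEFT JOIN staff c ON c.dept_id = p.id AND c.salary > 168552

Result:
name    | salary
--------+-------
Finance | 174057
Sales   | NULL  
Legal   | NULL  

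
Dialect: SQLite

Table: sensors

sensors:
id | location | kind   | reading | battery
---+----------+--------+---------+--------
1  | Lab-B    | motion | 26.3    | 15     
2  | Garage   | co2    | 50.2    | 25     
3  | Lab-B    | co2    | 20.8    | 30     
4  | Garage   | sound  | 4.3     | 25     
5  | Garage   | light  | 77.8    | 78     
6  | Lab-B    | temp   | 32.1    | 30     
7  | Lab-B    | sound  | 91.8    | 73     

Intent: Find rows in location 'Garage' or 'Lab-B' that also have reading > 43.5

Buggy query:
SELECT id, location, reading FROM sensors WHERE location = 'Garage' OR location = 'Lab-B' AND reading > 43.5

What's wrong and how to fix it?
Bug: Without parentheses, AND is evaluated before OR, so the reading filter only applies to the 'Lab-B' branch

Fix: Group the OR with parentheses (or use IN), then AND the threshold

Corrected query:
SELECT id, location, reading FROM sensors WHERE (location = 'Garage' OR location = 'Lab-B') AND reading > 43.5

Result:
id | location | reading
---+----------+--------
2  | Garage   | 50.2   
5  | Garage   | 77.8   
7  | Lab-B    | 91.8   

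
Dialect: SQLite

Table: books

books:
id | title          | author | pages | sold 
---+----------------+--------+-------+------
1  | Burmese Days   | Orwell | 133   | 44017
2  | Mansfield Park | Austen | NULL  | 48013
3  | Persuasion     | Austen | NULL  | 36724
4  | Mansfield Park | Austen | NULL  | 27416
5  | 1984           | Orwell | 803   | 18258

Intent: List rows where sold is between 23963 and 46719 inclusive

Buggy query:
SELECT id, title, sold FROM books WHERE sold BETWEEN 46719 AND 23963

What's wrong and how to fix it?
Bug: The bounds are reversed; BETWEEN a AND b requires a <= b to match anything

Fix: Swap the bounds so the smaller value comes first

Corrected query:
SELECT id, title, sold FROM books WHERE sold BETWEEN 23963 AND 46719

Result:
id | title          | sold 
---+----------------+------
1  | Burmese Days   | 44017
3  | Persuasion     | 36724
4  | Mansfield Park | 27416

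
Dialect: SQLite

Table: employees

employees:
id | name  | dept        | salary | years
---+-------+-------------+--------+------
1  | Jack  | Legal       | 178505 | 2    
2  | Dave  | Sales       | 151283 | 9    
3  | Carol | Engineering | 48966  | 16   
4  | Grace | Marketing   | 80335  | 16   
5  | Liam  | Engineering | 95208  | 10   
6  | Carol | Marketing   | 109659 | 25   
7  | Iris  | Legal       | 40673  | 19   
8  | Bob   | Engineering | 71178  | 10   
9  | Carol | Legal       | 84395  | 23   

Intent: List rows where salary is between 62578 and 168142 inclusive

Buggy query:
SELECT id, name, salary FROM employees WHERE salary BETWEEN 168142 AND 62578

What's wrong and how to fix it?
Bug: The bounds are reversed; BETWEEN a AND b requires a <= b to match anything

Fix: Swap the bounds so the smaller value comes first

Corrected query:
SELECT id, name, salary FROM employees WHERE salary BETWEEN 62578 AND 168142

Result:
id | name  | salary
---+-------+-------
2  | Dave  | 151283
4  | Grace | 80335 
5  | Liam  | 95208 
6  | Carol | 109659
8  | Bob   | 71178 
9  | Carol | 84395 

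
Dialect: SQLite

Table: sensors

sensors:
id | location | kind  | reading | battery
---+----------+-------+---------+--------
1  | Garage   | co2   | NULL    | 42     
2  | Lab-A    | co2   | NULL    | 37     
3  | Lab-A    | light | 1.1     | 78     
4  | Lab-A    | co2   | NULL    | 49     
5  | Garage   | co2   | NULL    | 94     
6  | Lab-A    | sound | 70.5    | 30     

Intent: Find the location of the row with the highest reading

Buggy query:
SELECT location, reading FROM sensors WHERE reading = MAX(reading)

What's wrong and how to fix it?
Bug: MAX(reading) is an aggregate and cannot be used directly in WHERE

Fix: Use a subquery: WHERE reading = (SELECT MAX(reading) FROM sensors)

Corrected query:
SELECT location, reading FROM sensors WHERE reading = (SELECT MAX(reading) FROM sensors)

Result:
location | reading
---------+--------
Lab-A    | 70.5   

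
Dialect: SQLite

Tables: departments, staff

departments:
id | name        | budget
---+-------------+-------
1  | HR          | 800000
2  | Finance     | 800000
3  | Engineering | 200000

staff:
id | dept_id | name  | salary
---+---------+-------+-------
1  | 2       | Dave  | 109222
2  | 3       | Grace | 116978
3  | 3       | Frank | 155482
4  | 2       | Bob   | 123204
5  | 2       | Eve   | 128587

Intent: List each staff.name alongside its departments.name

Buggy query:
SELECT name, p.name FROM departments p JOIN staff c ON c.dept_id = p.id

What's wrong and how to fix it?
Bug: Both tables have a 'name' column; the unqualified reference is ambiguous

Fix: Prefix ambiguous columns with the table alias

Corrected query:
SELECT c.name, p.name FROM departments p JOIN staff c ON c.dept_id = p.id

Result:
name  | name       
------+------------
Dave  | Finance    
Grace | Engineering
Frank | Engineering
Bob   | Finance    
Eve   | Finance    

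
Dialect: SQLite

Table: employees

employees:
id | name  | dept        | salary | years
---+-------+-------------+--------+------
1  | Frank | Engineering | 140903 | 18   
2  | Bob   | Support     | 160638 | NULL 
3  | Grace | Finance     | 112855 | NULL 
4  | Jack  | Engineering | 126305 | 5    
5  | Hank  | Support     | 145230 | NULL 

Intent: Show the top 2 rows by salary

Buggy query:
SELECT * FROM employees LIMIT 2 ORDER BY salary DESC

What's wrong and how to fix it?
Bug: ORDER BY cannot follow LIMIT; LIMIT is the final clause

Fix: Sort with ORDER BY, then apply LIMIT

Corrected query:
SELECT * FROM employees ORDER BY salary DESC LIMIT 2

Result:
id | name | dept    | salary | years
---+------+---------+--------+------
2  | Bob  | Support | 160638 | NULL 
5  | Hank | Support | 145230 | NULL 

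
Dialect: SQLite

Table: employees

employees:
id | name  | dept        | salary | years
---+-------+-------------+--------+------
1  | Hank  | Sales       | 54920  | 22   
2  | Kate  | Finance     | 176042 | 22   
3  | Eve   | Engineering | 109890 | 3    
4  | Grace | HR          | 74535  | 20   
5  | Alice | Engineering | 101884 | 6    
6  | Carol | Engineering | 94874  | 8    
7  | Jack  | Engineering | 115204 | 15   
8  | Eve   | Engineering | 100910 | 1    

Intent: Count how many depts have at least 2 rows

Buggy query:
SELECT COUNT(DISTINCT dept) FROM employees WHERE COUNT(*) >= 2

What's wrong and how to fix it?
Bug: WHERE filters individual rows, not groups, so a group-level COUNT is invalid there

Fix: Group first with HAVING COUNT(*) >= 2, then COUNT the resulting groups

Corrected query:
SELECT COUNT(*) FROM (SELECT dept FROM employees GROUP BY dept HAVING COUNT(*) >= 2)

Result:
COUNT(*)
--------
1       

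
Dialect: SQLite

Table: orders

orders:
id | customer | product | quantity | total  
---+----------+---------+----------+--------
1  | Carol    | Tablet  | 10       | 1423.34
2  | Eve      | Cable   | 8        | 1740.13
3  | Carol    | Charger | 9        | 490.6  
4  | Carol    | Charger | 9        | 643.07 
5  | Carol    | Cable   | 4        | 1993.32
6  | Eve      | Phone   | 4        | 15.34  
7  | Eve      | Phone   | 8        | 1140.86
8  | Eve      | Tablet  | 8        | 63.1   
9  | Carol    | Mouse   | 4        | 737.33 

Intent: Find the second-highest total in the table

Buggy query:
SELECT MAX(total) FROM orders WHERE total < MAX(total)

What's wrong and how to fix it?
Bug: MAX(total) on the right of the comparison is an aggregate-in-WHERE error

Fix: Compute the overall MAX in a subquery, then take MAX of rows below it

Corrected query:
SELECT MAX(total) FROM orders WHERE total < (SELECT MAX(total) FROM orders)

Result:
MAX(total)
----------
1740.13   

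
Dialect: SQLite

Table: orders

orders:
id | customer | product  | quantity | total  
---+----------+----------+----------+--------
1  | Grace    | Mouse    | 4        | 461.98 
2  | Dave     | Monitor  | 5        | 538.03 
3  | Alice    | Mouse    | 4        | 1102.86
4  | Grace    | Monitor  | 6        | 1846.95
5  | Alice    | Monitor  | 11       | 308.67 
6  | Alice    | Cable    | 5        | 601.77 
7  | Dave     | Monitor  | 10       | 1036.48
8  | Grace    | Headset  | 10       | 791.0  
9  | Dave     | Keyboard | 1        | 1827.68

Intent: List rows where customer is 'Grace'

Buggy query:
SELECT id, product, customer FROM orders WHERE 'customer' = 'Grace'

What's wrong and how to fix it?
Bug: 'customer' in single quotes is a string literal, not the column; the comparison is literal-vs-literal and never true

Fix: Reference the column as customer without single quotes

Corrected query:
SELECT id, product, customer FROM orders WHERE customer = 'Grace'

Result:
id | product | customer
---+---------+---------
1  | Mouse   | Grace   
4  | Monitor | Grace   
8  | Headset | Grace   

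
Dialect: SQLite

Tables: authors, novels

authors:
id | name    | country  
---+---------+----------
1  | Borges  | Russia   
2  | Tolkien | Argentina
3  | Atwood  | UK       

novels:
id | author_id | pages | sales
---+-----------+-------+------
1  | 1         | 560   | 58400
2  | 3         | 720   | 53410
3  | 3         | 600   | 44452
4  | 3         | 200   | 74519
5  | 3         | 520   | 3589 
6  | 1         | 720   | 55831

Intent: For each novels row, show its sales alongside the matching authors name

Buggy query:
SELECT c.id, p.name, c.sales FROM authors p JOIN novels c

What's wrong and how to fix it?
Bug: JOIN with no ON clause produces a cartesian product; every novels row pairs with every authors row

Fix: Add ON c.author_id = p.id to the JOIN

Corrected query:
SELECT c.id, p.name, c.sales FROM authors p JOIN novels c ON c.author_id = p.id

Result:
id | name   | sales
---+--------+------
1  | Borges | 58400
2  | Atwood | 53410
3  | Atwood | 44452
4  | Atwood | 74519
5  | Atwood | 3589 
6  | Borges | 55831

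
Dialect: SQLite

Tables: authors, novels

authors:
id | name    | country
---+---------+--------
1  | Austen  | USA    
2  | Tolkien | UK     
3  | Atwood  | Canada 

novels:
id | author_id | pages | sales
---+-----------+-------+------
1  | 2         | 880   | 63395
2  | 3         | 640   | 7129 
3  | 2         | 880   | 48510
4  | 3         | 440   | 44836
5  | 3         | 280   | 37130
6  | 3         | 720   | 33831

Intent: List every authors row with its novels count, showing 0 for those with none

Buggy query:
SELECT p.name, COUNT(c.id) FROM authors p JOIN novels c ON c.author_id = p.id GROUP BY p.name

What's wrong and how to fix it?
Bug: An inner join excludes parents with zero children

Fix: Switch to LEFT JOIN to retain unmatched parent rows

Corrected query:
SELECT p.name, COUNT(c.id) FROM authors p LEFT JOIN novels c ON c.author_id = p.id GROUP BY p.name

Result:
name    | COUNT(c.id)
--------+------------
Atwood  | 4          
Austen  | 0          
Tolkien | 2          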